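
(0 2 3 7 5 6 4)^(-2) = (0 6 7 2 4 5 3)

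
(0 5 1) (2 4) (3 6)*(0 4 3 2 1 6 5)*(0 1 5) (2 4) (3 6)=(0 1 2 6 4 5 3) 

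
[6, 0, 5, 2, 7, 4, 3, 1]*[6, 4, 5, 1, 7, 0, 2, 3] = [2, 6, 0, 5, 3, 7, 1, 4]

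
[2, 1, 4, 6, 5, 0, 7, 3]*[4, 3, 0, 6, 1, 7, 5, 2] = [0, 3, 1, 5, 7, 4, 2, 6]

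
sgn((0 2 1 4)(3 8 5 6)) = 1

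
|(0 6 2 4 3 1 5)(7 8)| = 14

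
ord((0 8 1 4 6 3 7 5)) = 8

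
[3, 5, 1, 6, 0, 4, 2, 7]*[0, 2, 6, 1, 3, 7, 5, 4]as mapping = [0→1, 1→7, 2→2, 3→5, 4→0, 5→3, 6→6, 7→4]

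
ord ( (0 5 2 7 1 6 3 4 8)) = 9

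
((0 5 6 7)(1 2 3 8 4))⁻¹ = (0 7 6 5)(1 4 8 3 2)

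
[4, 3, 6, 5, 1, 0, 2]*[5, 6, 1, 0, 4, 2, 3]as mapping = [0→4, 1→0, 2→3, 3→2, 4→6, 5→5, 6→1]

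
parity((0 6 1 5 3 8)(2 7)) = even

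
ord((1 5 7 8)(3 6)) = 4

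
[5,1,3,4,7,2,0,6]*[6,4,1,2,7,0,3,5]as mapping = [0→0,1→4,2→2,3→7,4→5,5→1,6→6,7→3]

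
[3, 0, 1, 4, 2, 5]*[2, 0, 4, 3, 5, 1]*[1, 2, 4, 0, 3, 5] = [0, 4, 1, 5, 3, 2]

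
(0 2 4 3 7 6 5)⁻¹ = (0 5 6 7 3 4 2)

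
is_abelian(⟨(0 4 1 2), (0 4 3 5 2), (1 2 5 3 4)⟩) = no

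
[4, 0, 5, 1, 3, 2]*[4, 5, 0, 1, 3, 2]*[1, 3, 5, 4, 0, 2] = [4, 0, 5, 2, 3, 1]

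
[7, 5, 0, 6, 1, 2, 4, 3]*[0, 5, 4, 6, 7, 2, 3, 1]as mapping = [0→1, 1→2, 2→0, 3→3, 4→5, 5→4, 6→7, 7→6]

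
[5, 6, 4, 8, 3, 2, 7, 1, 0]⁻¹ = [8, 7, 5, 4, 2, 0, 1, 6, 3]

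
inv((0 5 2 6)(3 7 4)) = (0 6 2 5)(3 4 7)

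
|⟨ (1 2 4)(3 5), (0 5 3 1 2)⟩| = 720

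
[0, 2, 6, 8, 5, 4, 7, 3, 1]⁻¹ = [0, 8, 1, 7, 5, 4, 2, 6, 3]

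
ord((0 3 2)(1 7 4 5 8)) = 15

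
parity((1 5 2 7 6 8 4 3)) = odd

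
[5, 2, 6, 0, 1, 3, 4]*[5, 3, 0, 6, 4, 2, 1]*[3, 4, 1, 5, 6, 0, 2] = [1, 3, 4, 0, 5, 2, 6]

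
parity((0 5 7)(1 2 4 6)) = odd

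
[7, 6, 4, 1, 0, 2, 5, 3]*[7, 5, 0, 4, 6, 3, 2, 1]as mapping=[0→1, 1→2, 2→6, 3→5, 4→7, 5→0, 6→3, 7→4]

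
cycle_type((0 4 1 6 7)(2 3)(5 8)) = 2^2.5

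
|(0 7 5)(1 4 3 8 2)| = 15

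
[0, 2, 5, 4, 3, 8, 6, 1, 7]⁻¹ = [0, 7, 1, 4, 3, 2, 6, 8, 5]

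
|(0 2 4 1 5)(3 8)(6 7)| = 10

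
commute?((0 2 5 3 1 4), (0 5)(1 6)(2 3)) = no:(0 2 5 3 1 4)*(0 5)(1 6)(2 3) = (0 3 6 1 4 5 2), (0 5)(1 6)(2 3)*(0 2 5 3 1 4) = (0 3 5 2 1 6 4)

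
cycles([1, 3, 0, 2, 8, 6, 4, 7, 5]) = (0 1 3 2)(4 8 5 6)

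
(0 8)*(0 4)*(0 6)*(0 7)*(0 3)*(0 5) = (0 8 4 6 7 3 5)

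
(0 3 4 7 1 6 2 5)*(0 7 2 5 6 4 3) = (1 4 2 6 5 7)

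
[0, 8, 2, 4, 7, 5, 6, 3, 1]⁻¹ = [0, 8, 2, 7, 3, 5, 6, 4, 1]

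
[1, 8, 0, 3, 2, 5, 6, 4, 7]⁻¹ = [2, 0, 4, 3, 7, 5, 6, 8, 1]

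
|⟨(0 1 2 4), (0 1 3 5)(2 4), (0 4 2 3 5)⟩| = 720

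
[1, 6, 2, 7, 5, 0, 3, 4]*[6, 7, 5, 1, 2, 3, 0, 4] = [7, 0, 5, 4, 3, 6, 1, 2]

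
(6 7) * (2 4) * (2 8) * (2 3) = (2 4 8 3)(6 7)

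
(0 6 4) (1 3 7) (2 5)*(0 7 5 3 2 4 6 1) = (0 1 2 3 5 4 7) 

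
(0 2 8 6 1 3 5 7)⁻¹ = (0 7 5 3 1 6 8 2)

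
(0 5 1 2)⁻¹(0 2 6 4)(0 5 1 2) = (0 6 4 5)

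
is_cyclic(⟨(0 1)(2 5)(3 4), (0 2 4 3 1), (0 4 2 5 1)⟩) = no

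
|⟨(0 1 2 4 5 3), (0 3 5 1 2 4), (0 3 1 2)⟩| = 720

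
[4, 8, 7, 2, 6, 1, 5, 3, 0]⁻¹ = [8, 5, 3, 7, 0, 6, 4, 2, 1]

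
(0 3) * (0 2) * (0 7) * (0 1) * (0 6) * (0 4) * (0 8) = (0 3 2 7 1 6 4 8)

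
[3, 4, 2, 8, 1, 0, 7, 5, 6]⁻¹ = [5, 4, 2, 0, 1, 7, 8, 6, 3]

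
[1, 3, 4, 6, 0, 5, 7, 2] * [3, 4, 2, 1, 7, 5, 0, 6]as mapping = [0→4, 1→1, 2→7, 3→0, 4→3, 5→5, 6→6, 7→2]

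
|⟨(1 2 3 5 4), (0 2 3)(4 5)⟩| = 720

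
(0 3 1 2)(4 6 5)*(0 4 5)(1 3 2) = (0 2 4 6)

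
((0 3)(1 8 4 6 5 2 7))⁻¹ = (0 3)(1 7 2 5 6 4 8)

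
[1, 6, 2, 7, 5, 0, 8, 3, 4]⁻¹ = [5, 0, 2, 7, 8, 4, 1, 3, 6]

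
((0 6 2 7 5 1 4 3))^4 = (0 5)(1 6)(2 4)(3 7)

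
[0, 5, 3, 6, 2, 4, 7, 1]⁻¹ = [0, 7, 4, 2, 5, 1, 3, 6]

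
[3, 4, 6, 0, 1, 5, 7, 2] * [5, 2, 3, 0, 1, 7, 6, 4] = [0, 1, 6, 5, 2, 7, 4, 3]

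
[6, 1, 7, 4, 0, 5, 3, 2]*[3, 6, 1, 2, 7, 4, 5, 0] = [5, 6, 0, 7, 3, 4, 2, 1]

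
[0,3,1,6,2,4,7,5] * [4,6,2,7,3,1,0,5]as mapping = [0→4,1→7,2→6,3→0,4→2,5→3,6→5,7→1]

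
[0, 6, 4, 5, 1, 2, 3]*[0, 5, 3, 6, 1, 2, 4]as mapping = [0→0, 1→4, 2→1, 3→2, 4→5, 5→3, 6→6]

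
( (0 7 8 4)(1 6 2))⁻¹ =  (0 4 8 7)(1 2 6)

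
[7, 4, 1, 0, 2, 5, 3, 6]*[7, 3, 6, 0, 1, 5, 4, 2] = [2, 1, 3, 7, 6, 5, 0, 4]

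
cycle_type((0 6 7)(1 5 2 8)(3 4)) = 2.3.4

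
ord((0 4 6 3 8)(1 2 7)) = 15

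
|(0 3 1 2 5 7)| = 6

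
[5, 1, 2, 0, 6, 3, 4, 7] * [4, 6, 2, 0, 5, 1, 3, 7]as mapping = [0→1, 1→6, 2→2, 3→4, 4→3, 5→0, 6→5, 7→7]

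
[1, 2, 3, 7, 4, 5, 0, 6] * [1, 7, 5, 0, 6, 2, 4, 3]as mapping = [0→7, 1→5, 2→0, 3→3, 4→6, 5→2, 6→1, 7→4]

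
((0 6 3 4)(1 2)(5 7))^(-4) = ()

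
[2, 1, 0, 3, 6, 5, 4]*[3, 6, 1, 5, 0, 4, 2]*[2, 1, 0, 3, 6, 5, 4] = [1, 4, 3, 5, 0, 6, 2]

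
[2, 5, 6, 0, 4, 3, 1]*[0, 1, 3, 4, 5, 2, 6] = [3, 2, 6, 0, 5, 4, 1]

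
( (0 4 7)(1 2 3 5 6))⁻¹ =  (0 7 4)(1 6 5 3 2)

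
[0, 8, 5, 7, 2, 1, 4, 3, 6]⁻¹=[0, 5, 4, 7, 6, 2, 8, 3, 1]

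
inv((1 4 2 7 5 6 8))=(1 8 6 5 7 2 4)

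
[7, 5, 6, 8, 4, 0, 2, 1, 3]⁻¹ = [5, 7, 6, 8, 4, 1, 2, 0, 3]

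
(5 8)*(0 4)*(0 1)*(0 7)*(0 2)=(0 4 1 7 2)(5 8)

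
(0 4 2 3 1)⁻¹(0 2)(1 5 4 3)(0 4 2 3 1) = (0 5 2 1)(3 4)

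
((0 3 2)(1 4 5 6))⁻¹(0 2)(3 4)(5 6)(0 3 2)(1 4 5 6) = (0 3)(1 6)(2 5)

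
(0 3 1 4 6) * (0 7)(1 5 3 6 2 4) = (0 6 7)(2 4)(3 5)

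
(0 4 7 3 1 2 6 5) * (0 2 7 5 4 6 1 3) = (0 6 4 5 2 1 7)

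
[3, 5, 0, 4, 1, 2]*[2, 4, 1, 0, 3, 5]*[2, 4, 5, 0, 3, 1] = [2, 1, 5, 0, 3, 4]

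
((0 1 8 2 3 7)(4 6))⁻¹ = (0 7 3 2 8 1)(4 6)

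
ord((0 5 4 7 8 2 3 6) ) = 8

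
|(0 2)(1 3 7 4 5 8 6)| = 14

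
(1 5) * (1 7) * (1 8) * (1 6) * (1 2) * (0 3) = (0 3)(1 5 7 8 6 2)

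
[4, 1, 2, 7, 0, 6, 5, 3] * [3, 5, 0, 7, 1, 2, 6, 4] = [1, 5, 0, 4, 3, 6, 2, 7]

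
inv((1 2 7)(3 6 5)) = (1 7 2)(3 5 6)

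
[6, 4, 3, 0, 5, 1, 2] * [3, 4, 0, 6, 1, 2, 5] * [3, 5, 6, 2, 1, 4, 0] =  [4, 5, 0, 2, 6, 1, 3] 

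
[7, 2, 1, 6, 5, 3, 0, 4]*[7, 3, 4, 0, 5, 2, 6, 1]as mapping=[0→1, 1→4, 2→3, 3→6, 4→2, 5→0, 6→7, 7→5]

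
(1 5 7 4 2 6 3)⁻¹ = (1 3 6 2 4 7 5)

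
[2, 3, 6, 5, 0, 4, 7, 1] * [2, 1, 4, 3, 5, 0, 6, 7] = [4, 3, 6, 0, 2, 5, 7, 1]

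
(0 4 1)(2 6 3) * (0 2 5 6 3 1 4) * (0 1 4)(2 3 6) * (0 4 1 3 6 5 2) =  (0 3 2 5)(1 6)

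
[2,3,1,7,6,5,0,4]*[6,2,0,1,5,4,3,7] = [0,1,2,7,3,4,6,5]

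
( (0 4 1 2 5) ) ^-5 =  () 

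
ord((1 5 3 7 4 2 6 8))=8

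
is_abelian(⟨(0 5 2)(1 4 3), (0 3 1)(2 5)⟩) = no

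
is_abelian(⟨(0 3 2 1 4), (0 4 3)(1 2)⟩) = no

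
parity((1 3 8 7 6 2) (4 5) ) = even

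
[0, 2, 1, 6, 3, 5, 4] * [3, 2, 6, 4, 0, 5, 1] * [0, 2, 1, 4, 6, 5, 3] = [4, 3, 1, 2, 6, 5, 0]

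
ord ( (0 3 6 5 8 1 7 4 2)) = 9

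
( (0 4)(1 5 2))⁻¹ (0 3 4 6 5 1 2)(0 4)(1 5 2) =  (0 6 2 5 1 4 3)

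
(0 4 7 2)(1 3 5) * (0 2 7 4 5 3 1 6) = (0 5 6)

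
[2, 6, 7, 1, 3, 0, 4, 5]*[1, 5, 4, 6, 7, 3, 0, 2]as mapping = [0→4, 1→0, 2→2, 3→5, 4→6, 5→1, 6→7, 7→3]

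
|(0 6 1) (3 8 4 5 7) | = 15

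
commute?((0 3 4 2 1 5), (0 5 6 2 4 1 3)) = no:(0 3 4 2 1 5) * (0 5 6 2 4 1 3) = (1 6 2 3), (0 5 6 2 4 1 3) * (0 3 4 2 1 5) = (1 4 5 6)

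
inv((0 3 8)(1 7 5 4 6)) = (0 8 3)(1 6 4 5 7)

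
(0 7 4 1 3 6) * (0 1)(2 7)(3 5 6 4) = (0 2 7 3 4)(1 5 6)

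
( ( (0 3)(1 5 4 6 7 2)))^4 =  (1 7 4)(2 6 5)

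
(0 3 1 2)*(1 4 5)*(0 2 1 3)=(3 4 5)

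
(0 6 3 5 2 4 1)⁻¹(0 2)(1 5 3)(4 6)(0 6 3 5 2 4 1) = (0 2 5)(1 3)(4 6)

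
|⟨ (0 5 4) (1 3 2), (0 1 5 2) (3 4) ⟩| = 36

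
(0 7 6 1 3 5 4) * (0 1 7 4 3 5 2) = (0 4 1 5 3 2)(6 7)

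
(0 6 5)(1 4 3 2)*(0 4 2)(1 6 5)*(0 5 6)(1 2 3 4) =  (0 6 2)(1 3 5)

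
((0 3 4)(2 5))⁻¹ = (0 4 3)(2 5)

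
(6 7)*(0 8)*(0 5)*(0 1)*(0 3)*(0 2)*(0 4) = (0 8 5 1 3 2 4)(6 7)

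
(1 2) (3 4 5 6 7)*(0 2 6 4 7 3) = (0 2 1 6 3 7) (4 5) 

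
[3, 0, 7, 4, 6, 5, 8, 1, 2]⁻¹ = [1, 7, 8, 0, 3, 5, 4, 2, 6]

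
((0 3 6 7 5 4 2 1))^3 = (0 7 2 3 5 1 6 4)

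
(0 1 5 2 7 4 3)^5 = (0 4 2 1 3 7 5)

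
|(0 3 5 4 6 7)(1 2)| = 6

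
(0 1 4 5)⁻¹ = (0 5 4 1)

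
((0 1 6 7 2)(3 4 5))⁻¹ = (0 2 7 6 1)(3 5 4)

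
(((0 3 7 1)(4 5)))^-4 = ()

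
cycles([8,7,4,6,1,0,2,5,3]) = (0 8 3 6 2 4 1 7 5)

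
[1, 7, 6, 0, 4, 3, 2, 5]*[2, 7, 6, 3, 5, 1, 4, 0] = [7, 0, 4, 2, 5, 3, 6, 1]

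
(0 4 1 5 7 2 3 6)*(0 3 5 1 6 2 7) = (0 4 6 3 2 5)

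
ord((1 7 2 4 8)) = 5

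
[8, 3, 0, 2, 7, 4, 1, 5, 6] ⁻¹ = [2, 6, 3, 1, 5, 7, 8, 4, 0] 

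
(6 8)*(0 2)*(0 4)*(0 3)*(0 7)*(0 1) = (0 2 4 3 7 1)(6 8)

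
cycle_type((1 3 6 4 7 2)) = 6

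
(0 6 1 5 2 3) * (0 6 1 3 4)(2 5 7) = (0 1 7 2 4)(3 6)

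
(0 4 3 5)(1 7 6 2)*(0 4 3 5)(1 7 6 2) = (0 3)(1 6)(2 7)(4 5)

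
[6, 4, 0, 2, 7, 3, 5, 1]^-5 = [0, 4, 2, 3, 7, 5, 6, 1]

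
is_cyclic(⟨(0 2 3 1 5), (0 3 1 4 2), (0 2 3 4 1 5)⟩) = no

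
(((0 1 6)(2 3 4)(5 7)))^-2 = (0 1 6)(2 3 4)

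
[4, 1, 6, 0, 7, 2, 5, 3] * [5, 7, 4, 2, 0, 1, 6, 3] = [0, 7, 6, 5, 3, 4, 1, 2] 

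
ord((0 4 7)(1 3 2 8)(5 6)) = 12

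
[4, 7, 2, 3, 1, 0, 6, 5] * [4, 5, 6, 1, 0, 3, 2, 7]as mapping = [0→0, 1→7, 2→6, 3→1, 4→5, 5→4, 6→2, 7→3]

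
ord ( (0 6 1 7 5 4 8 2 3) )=9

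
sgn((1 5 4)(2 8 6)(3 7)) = -1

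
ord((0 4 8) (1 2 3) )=3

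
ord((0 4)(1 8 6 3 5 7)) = 6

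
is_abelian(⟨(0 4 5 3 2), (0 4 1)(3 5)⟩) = no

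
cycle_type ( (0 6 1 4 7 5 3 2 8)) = 9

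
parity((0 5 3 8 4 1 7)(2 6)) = odd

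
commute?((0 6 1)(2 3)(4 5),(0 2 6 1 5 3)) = no:(0 6 1)(2 3)(4 5) * (0 2 6 1 5 3) = (0 1 2)(3 6 5 4),(0 2 6 1 5 3) * (0 6 1)(2 3)(4 5) = (0 3 6)(1 4 5 2)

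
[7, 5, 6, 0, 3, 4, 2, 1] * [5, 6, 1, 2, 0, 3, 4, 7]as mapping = [0→7, 1→3, 2→4, 3→5, 4→2, 5→0, 6→1, 7→6]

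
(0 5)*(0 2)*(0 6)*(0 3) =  (0 5 2 6 3) 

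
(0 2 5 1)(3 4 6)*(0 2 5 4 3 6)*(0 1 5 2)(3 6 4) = (0 2 3 6 4 1)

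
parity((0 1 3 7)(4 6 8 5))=even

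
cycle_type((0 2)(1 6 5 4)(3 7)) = 2^2.4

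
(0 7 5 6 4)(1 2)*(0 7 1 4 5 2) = (0 1)(2 4 7)(5 6)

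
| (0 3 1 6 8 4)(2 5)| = 6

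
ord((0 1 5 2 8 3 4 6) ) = 8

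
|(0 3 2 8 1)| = 5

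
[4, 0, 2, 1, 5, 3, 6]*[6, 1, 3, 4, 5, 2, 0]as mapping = [0→5, 1→6, 2→3, 3→1, 4→2, 5→4, 6→0]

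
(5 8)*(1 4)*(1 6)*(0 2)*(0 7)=(0 2 7) (1 4 6) (5 8) 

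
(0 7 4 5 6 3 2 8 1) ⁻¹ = (0 1 8 2 3 6 5 4 7) 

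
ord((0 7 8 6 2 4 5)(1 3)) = 14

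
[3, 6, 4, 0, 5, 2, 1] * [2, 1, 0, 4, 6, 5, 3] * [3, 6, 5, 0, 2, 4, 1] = [2, 0, 1, 5, 4, 3, 6]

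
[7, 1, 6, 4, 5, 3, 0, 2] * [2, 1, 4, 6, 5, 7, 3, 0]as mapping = [0→0, 1→1, 2→3, 3→5, 4→7, 5→6, 6→2, 7→4]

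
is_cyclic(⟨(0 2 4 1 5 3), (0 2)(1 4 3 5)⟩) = no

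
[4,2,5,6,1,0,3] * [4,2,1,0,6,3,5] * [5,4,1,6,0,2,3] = [3,4,6,2,1,0,5]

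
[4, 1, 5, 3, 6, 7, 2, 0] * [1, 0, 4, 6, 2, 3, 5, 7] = [2, 0, 3, 6, 5, 7, 4, 1]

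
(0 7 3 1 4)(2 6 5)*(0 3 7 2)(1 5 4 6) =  (0 2 1 6 4 3 5)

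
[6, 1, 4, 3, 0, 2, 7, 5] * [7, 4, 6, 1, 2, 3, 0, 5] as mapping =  [0→0, 1→4, 2→2, 3→1, 4→7, 5→6, 6→5, 7→3] 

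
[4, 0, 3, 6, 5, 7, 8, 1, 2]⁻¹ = [1, 7, 8, 2, 0, 4, 3, 5, 6]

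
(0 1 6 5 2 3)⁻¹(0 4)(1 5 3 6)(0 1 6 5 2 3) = (0 5 6 2)(1 4)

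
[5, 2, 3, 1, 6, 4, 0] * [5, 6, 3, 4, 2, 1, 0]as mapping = [0→1, 1→3, 2→4, 3→6, 4→0, 5→2, 6→5]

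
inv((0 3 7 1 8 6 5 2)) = (0 2 5 6 8 1 7 3)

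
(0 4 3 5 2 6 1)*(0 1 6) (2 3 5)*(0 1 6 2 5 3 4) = (1 6 2) (3 5 4) 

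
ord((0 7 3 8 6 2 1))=7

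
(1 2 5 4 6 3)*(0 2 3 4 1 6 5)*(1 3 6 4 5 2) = (0 1 6 5 3 4 2)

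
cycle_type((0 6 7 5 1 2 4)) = 7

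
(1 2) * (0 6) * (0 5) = (0 6 5)(1 2)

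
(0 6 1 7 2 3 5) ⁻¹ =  (0 5 3 2 7 1 6) 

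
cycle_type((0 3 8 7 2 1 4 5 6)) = 9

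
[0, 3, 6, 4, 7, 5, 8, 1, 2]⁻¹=[0, 7, 8, 1, 3, 5, 2, 4, 6]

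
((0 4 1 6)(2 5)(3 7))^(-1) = (0 6 1 4)(2 5)(3 7)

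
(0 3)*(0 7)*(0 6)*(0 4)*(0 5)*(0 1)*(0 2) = (0 3 7 6 4 5 1 2)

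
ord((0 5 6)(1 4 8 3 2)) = 15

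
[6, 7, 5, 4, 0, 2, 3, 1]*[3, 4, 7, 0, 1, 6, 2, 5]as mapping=[0→2, 1→5, 2→6, 3→1, 4→3, 5→7, 6→0, 7→4]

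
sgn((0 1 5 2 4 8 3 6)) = -1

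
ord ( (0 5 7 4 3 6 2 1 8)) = 9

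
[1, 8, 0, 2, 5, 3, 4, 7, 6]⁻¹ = [2, 0, 3, 5, 6, 4, 8, 7, 1]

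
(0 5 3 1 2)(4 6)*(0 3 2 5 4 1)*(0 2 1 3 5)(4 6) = (0 6 3 2 5 1)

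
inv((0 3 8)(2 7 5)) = (0 8 3)(2 5 7)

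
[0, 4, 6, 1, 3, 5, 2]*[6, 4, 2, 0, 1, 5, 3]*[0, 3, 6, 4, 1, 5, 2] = [2, 3, 4, 1, 0, 5, 6]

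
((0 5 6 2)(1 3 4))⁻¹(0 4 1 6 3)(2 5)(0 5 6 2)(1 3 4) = (0 6)(1 3 2 4 5)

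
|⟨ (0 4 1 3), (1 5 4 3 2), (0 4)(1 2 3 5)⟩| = 720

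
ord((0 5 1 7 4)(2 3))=10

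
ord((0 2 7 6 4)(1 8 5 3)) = 20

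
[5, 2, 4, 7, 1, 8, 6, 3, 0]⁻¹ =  [8, 4, 1, 7, 2, 0, 6, 3, 5]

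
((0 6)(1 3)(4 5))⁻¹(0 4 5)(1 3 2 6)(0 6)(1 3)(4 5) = (0 3 1 2)(4 6 5)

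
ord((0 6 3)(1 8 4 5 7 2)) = 6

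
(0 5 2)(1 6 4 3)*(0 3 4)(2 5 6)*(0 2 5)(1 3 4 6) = (0 1 5)(2 4 6)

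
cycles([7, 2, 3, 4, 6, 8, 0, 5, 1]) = (0 7 5 8 1 2 3 4 6)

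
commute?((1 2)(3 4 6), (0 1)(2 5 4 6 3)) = no:(1 2)(3 4 6)*(0 1)(2 5 4 6 3) = (0 1 5 4 3 6 2), (0 1)(2 5 4 6 3)*(1 2)(3 4 6) = (0 2 5 6 4 3 1)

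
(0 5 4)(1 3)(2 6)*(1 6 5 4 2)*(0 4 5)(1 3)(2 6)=(0 5 6 3 2)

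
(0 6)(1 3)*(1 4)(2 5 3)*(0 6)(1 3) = (1 2 5)(3 4)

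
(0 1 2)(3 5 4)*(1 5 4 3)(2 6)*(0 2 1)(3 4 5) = (0 3 5 4)(1 6)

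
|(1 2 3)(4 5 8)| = 3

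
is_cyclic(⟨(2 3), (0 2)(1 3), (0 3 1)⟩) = no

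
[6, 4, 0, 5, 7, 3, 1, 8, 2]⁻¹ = [2, 6, 8, 5, 1, 3, 0, 4, 7]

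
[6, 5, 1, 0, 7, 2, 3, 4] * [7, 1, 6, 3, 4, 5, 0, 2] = [0, 5, 1, 7, 2, 6, 3, 4]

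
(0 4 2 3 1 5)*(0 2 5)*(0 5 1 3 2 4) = (1 5 4)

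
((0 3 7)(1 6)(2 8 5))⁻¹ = (0 7 3)(1 6)(2 5 8)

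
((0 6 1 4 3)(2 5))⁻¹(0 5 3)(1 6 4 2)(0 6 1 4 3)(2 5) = (0 6 2)(1 3 5 4)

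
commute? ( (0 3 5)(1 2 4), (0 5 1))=no: (0 3 5)(1 2 4) * (0 5 1)=(0 3 1 2 4), (0 5 1) * (0 3 5)(1 2 4)=(1 3 5 2 4)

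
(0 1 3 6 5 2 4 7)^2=(0 3 5 4)(1 6 2 7)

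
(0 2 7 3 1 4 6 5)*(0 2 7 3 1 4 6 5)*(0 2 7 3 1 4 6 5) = (0 3 6 2 1 5 7 4)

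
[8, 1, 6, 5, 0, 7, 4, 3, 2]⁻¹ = [4, 1, 8, 7, 6, 3, 2, 5, 0]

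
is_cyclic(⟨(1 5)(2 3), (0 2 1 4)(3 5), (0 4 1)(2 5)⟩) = no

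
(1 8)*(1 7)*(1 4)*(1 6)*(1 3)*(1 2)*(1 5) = (1 8 7 4 6 3 2 5)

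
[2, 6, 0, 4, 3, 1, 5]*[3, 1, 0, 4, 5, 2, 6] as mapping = [0→0, 1→6, 2→3, 3→5, 4→4, 5→1, 6→2] 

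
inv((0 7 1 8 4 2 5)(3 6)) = (0 5 2 4 8 1 7)(3 6)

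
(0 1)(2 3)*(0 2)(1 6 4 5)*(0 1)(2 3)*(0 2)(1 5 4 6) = (0 1 3 5 2)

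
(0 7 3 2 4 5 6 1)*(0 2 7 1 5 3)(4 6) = (0 1 2 6 5 4 3 7)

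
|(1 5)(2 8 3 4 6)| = 10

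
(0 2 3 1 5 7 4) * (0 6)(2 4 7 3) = (0 4 6)(1 5 3)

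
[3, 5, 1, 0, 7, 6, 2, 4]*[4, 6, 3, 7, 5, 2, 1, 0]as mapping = [0→7, 1→2, 2→6, 3→4, 4→0, 5→1, 6→3, 7→5]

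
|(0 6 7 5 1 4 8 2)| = 8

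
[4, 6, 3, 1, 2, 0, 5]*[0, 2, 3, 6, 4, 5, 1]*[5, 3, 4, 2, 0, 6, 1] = [0, 3, 1, 4, 2, 5, 6]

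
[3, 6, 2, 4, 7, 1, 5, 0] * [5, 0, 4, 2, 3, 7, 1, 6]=[2, 1, 4, 3, 6, 0, 7, 5]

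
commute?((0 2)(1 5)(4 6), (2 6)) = no:(0 2)(1 5)(4 6)*(2 6) = (0 6 4 2)(1 5), (2 6)*(0 2)(1 5)(4 6) = (0 2 4 6)(1 5)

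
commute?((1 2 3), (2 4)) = no:(1 2 3)*(2 4) = (1 4 2 3), (2 4)*(1 2 3) = (1 2 4 3)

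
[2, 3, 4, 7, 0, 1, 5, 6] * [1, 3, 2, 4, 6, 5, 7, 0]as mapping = [0→2, 1→4, 2→6, 3→0, 4→1, 5→3, 6→5, 7→7]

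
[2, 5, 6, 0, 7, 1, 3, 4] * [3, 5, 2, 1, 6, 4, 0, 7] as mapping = [0→2, 1→4, 2→0, 3→3, 4→7, 5→5, 6→1, 7→6] 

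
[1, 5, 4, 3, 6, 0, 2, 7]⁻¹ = [5, 0, 6, 3, 2, 1, 4, 7]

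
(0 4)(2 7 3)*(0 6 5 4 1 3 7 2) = (0 1 3)(4 6 5)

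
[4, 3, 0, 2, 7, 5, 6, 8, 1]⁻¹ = [2, 8, 3, 1, 0, 5, 6, 4, 7]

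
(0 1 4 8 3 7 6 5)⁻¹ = (0 5 6 7 3 8 4 1)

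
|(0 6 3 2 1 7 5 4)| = 8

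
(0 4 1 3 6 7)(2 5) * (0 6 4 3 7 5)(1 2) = (0 3 4 2)(1 7 6 5)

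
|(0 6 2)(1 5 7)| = 3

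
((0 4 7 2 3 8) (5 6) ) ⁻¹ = (0 8 3 2 7 4) (5 6) 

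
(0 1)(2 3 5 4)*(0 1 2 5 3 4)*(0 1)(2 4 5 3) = (0 4 3 2 5 1)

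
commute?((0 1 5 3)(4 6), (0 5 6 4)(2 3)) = no:(0 1 5 3)(4 6)*(0 5 6 4)(2 3) = (0 1 6)(2 3 5), (0 5 6 4)(2 3)*(0 1 5 3)(4 6) = (0 3 2)(1 5 4)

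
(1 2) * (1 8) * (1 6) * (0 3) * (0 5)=(0 3 5)(1 2 8 6)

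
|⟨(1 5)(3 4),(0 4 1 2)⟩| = 120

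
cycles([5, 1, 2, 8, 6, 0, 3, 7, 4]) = (0 5)(3 8 4 6)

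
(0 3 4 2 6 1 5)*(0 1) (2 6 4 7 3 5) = (0 5 1 2 4 6) (3 7) 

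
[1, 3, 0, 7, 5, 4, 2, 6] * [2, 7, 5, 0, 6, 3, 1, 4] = [7, 0, 2, 4, 3, 6, 5, 1]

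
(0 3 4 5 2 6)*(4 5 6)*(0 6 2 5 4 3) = (2 3 4)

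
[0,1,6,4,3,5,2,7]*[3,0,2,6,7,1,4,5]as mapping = [0→3,1→0,2→4,3→7,4→6,5→1,6→2,7→5]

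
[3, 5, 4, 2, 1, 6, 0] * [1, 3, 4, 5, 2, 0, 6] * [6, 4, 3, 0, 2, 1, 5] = [1, 6, 3, 2, 0, 5, 4]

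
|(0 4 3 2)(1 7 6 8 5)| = 20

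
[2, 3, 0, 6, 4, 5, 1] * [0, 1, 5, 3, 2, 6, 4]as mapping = [0→5, 1→3, 2→0, 3→4, 4→2, 5→6, 6→1]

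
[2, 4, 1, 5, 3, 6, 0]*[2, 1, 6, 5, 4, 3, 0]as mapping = [0→6, 1→4, 2→1, 3→3, 4→5, 5→0, 6→2]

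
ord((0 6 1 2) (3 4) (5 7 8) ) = 12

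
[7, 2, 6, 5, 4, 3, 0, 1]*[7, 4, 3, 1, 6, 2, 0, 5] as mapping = [0→5, 1→3, 2→0, 3→2, 4→6, 5→1, 6→7, 7→4] 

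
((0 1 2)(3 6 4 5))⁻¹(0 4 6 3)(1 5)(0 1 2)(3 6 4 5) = (1 5 4 6)(2 3)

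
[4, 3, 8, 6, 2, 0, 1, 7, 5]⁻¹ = [5, 6, 4, 1, 0, 8, 3, 7, 2]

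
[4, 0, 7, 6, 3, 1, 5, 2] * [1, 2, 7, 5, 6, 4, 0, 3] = [6, 1, 3, 0, 5, 2, 4, 7]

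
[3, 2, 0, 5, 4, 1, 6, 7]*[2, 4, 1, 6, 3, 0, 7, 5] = [6, 1, 2, 0, 3, 4, 7, 5]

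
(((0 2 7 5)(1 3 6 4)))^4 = ()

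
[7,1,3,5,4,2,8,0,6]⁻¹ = [7,1,5,2,4,3,8,0,6]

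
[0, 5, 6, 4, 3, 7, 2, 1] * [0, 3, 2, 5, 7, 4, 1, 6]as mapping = [0→0, 1→4, 2→1, 3→7, 4→5, 5→6, 6→2, 7→3]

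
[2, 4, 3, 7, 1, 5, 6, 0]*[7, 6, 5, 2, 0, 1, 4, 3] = [5, 0, 2, 3, 6, 1, 4, 7]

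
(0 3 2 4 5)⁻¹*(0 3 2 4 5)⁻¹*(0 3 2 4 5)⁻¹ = (0 2 5 3 4)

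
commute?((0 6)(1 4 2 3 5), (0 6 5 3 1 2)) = no:(0 6)(1 4 2 3 5) * (0 6 5 3 1 2) = (0 5 2 1 4), (0 6 5 3 1 2) * (0 6)(1 4 2 3 5) = (1 3 4 2 6)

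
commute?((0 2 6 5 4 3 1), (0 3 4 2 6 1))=no:(0 2 6 5 4 3 1)*(0 3 4 2 6 1)=(0 6 5 2 1 3), (0 3 4 2 6 1)*(0 2 6 5 4 3 1)=(0 1 2 5 4 6)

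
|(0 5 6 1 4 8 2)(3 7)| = 14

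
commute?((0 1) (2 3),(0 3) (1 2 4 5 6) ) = no:(0 1) (2 3) * (0 3) (1 2 4 5 6) = (0 2) (1 3 4 5 6),(0 3) (1 2 4 5 6) * (0 1) (2 3) = (0 2 4 5 6) (1 3) 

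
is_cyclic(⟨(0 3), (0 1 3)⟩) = no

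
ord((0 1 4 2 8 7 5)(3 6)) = 14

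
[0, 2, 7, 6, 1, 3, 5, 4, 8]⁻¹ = [0, 4, 1, 5, 7, 6, 3, 2, 8]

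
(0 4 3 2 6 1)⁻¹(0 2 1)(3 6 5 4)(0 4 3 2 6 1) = (0 4 6)(1 5 3 2)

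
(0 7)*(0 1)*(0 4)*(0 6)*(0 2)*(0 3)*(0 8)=(0 7 1 4 6 2 3 8) 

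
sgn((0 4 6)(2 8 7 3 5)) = 1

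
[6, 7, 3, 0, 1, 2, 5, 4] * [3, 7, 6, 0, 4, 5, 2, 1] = [2, 1, 0, 3, 7, 6, 5, 4]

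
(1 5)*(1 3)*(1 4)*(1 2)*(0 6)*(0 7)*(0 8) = (0 6 7 8)(1 5 3 4 2)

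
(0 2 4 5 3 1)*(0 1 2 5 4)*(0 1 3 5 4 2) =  (0 4 2 1 3)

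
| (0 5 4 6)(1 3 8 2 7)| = 20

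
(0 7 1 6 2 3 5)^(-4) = (0 6 5 1 3 7 2)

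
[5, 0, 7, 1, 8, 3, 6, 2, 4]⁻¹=[1, 3, 7, 5, 8, 0, 6, 2, 4]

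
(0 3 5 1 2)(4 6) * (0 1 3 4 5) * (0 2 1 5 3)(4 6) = (0 6 3 2 5)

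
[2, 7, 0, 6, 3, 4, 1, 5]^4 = [0, 3, 2, 5, 7, 1, 4, 6]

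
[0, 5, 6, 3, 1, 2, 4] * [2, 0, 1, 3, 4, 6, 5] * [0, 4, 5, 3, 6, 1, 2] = [5, 2, 1, 3, 0, 4, 6]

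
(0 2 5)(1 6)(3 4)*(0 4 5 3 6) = (0 2 3 5 4 6 1)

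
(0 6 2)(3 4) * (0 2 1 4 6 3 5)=(0 3 6 1 4 5)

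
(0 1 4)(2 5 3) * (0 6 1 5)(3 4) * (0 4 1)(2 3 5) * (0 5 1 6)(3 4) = (0 2 3 4)(5 6)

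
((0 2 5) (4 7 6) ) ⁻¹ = (0 5 2) (4 6 7) 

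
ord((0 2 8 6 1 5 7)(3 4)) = 14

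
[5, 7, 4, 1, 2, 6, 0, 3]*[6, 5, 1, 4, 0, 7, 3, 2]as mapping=[0→7, 1→2, 2→0, 3→5, 4→1, 5→3, 6→6, 7→4]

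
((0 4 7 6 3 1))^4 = (0 3 7)(1 6 4)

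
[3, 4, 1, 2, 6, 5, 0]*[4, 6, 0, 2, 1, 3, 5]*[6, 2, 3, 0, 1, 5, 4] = [3, 2, 4, 6, 5, 0, 1]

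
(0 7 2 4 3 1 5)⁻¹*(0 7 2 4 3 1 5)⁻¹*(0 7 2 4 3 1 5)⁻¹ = (0 3 7 1 2 5 4)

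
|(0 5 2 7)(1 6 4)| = 12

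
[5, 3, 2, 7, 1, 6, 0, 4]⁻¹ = [6, 4, 2, 1, 7, 0, 5, 3]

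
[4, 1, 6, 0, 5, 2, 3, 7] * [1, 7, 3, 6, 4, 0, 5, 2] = [4, 7, 5, 1, 0, 3, 6, 2]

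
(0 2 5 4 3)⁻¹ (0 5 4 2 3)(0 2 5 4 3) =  (0 2 4 3 5)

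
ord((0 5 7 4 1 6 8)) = 7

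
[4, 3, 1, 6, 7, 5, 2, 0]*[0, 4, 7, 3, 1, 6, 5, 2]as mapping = [0→1, 1→3, 2→4, 3→5, 4→2, 5→6, 6→7, 7→0]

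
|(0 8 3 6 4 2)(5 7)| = 6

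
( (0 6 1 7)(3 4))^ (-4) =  ()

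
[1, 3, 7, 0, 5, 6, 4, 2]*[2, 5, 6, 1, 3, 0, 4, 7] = [5, 1, 7, 2, 0, 4, 3, 6]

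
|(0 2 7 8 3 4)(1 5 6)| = 6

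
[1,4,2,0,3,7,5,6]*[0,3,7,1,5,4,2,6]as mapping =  [0→3,1→5,2→7,3→0,4→1,5→6,6→4,7→2]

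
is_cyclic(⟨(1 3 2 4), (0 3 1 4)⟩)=no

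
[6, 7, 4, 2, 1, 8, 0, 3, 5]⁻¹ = [6, 4, 3, 7, 2, 8, 0, 1, 5]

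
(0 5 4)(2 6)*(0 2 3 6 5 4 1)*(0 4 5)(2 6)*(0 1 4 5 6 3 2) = (0 6 2 1 5 4 3)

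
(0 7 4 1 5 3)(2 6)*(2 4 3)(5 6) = (0 7 3)(1 6 4)(2 5)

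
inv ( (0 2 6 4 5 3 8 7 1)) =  (0 1 7 8 3 5 4 6 2)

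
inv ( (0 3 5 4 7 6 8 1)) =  (0 1 8 6 7 4 5 3)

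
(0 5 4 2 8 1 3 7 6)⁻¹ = (0 6 7 3 1 8 2 4 5)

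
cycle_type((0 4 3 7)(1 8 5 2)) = 4^2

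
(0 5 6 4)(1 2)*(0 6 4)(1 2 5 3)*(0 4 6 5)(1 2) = (0 3 2 1)(4 5 6)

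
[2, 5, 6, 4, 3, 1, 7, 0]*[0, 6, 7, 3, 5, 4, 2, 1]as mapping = [0→7, 1→4, 2→2, 3→5, 4→3, 5→6, 6→1, 7→0]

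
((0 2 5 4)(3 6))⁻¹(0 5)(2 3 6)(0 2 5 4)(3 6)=(2 4)(3 5 6)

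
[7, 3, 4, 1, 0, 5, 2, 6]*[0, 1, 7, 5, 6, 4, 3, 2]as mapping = [0→2, 1→5, 2→6, 3→1, 4→0, 5→4, 6→7, 7→3]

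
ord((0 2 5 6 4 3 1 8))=8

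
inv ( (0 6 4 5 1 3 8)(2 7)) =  (0 8 3 1 5 4 6)(2 7)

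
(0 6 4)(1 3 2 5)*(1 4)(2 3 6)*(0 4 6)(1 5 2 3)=(0 3 1)(5 6)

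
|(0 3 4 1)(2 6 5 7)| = 4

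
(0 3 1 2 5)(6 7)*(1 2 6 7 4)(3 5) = (0 5)(1 6 4)(2 3)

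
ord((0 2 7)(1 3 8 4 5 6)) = 6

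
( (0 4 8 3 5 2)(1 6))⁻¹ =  (0 2 5 3 8 4)(1 6)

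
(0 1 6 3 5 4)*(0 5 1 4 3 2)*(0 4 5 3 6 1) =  (0 5 6 2 4 3)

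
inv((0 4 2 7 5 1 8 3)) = (0 3 8 1 5 7 2 4)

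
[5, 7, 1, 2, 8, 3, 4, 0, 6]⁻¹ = [7, 2, 3, 5, 6, 0, 8, 1, 4]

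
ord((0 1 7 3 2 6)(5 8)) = 6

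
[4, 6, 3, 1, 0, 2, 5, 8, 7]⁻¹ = [4, 3, 5, 2, 0, 6, 1, 8, 7]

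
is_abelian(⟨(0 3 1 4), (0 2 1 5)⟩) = no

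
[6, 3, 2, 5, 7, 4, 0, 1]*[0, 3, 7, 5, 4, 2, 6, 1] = [6, 5, 7, 2, 1, 4, 0, 3]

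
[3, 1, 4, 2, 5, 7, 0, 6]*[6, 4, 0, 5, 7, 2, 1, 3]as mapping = [0→5, 1→4, 2→7, 3→0, 4→2, 5→3, 6→6, 7→1]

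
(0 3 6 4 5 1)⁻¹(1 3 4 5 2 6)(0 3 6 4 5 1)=(0 6 5 1 2 4)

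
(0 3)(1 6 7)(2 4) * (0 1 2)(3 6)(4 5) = (0 6 7 2 5 4)(1 3)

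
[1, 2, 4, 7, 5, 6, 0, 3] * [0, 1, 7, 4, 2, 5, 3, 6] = [1, 7, 2, 6, 5, 3, 0, 4]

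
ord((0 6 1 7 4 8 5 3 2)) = 9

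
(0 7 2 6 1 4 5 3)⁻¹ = (0 3 5 4 1 6 2 7)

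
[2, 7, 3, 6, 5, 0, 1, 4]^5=[7, 2, 4, 5, 6, 1, 0, 3]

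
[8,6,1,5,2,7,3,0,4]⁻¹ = [7,2,4,6,8,3,1,5,0]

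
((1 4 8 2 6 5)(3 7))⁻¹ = (1 5 6 2 8 4)(3 7)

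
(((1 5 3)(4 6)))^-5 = (1 5 3)(4 6)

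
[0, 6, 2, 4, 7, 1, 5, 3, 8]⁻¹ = [0, 5, 2, 7, 3, 6, 1, 4, 8]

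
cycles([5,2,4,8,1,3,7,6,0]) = (0 5 3 8) (1 2 4) (6 7) 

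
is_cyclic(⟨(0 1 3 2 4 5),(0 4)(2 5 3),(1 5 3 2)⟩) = no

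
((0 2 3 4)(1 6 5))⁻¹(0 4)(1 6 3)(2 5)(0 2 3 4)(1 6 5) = (0 2)(1 3)(4 6 5)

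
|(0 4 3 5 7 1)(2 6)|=6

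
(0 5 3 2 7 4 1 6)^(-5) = (0 2 1 5 7 6 3 4)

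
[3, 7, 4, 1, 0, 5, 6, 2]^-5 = [3, 7, 4, 1, 0, 5, 6, 2]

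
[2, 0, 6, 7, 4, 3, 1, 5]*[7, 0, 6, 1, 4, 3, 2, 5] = [6, 7, 2, 5, 4, 1, 0, 3]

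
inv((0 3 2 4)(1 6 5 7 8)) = (0 4 2 3)(1 8 7 5 6)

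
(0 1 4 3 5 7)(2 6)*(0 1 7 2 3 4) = (0 7 1)(2 6 3 5)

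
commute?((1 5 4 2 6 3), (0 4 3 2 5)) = no:(1 5 4 2 6 3)*(0 4 3 2 5) = (0 4 5 3 1)(2 6), (0 4 3 2 5)*(1 5 4 2 6 3) = (0 2 4 1 5)(3 6)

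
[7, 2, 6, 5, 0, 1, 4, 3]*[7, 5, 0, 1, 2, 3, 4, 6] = [6, 0, 4, 3, 7, 5, 2, 1]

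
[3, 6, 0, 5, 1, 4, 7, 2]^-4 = [1, 0, 4, 6, 2, 7, 3, 5]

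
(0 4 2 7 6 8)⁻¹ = (0 8 6 7 2 4)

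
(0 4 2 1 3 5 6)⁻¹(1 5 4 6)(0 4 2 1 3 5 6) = (0 3 6 2)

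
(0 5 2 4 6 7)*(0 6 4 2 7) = (0 5 7 6)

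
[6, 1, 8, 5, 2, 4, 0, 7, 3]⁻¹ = [6, 1, 4, 8, 5, 3, 0, 7, 2]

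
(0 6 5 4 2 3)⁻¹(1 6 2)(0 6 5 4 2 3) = (1 5 3)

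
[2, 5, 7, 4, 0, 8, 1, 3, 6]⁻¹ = [4, 6, 0, 7, 3, 1, 8, 2, 5]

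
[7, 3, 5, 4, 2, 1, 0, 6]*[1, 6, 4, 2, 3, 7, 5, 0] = [0, 2, 7, 3, 4, 6, 1, 5]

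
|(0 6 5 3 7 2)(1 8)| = 6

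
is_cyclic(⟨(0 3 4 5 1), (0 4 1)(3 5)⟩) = no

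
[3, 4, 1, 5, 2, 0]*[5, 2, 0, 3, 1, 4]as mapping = [0→3, 1→1, 2→2, 3→4, 4→0, 5→5]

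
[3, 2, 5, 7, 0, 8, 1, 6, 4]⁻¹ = [4, 6, 1, 0, 8, 2, 7, 3, 5]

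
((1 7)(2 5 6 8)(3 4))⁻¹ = (1 7)(2 8 6 5)(3 4)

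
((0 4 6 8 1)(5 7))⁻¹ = (0 1 8 6 4)(5 7)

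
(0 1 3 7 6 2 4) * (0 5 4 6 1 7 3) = (0 7 1)(2 6)(4 5)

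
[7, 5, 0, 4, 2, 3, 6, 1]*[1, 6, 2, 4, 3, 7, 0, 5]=[5, 7, 1, 3, 2, 4, 0, 6]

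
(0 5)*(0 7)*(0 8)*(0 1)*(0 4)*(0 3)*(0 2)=(0 5 7 8 1 4 3 2)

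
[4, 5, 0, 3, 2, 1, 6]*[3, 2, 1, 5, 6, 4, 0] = [6, 4, 3, 5, 1, 2, 0]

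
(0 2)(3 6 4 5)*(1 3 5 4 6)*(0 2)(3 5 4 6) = (1 5 4 6 3)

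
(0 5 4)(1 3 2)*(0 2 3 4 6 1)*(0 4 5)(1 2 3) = (1 5 6 2 4 3)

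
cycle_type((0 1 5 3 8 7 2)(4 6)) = 2.7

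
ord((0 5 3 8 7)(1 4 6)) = 15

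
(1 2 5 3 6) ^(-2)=(1 3 2 6 5) 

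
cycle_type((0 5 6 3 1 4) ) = 6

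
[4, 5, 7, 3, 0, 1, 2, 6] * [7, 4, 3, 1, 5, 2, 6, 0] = [5, 2, 0, 1, 7, 4, 3, 6]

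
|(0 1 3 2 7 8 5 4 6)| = 9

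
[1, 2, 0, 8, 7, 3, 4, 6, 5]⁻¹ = [2, 0, 1, 5, 6, 8, 7, 4, 3]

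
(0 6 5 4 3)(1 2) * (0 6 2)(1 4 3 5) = (0 2 4 5 3 6 1)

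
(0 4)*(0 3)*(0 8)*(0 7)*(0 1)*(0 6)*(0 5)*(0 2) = (0 4 3 8 7 1 6 5 2)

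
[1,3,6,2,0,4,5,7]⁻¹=[4,0,3,1,5,6,2,7]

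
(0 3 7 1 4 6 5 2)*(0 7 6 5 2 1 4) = (0 3 6 2 7 4 5 1)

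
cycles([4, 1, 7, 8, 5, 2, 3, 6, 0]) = (0 4 5 2 7 6 3 8)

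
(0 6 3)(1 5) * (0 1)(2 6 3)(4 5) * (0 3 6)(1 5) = (0 6 2)(1 4)(3 5)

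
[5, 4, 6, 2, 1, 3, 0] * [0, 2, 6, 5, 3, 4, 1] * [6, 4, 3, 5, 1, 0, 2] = [1, 5, 4, 2, 3, 0, 6]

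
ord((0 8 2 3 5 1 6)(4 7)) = 14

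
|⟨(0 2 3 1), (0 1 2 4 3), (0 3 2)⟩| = 120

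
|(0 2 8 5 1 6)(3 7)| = 6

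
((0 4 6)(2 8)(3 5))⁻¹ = (0 6 4)(2 8)(3 5)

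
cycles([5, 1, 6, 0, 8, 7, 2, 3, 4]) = (0 5 7 3)(2 6)(4 8)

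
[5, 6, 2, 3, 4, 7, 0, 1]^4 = [6, 7, 2, 3, 4, 0, 1, 5]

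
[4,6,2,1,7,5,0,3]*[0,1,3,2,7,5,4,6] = [7,4,3,1,6,5,0,2]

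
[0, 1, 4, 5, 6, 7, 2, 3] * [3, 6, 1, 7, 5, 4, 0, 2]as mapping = [0→3, 1→6, 2→5, 3→4, 4→0, 5→2, 6→1, 7→7]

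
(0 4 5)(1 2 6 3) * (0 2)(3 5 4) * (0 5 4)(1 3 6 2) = (0 6 4)(1 5)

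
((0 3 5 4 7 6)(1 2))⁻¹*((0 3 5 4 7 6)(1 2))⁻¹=(0 7 5)(3 6 4)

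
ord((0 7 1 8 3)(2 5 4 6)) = 20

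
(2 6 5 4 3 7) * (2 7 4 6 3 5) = (2 3 4 5 6)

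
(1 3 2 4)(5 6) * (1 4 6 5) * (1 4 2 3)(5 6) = (2 5 6 4)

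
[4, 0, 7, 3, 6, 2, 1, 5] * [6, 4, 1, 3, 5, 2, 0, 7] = [5, 6, 7, 3, 0, 1, 4, 2]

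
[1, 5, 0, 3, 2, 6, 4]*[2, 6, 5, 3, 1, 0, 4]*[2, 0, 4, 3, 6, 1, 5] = [5, 2, 4, 3, 1, 6, 0]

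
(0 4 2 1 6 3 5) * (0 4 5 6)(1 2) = (0 5 4 1)(3 6)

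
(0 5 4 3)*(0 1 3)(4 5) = (0 4)(1 3)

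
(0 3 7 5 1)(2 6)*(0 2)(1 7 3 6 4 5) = (0 6)(1 2 4 5 7)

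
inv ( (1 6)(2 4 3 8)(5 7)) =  (1 6)(2 8 3 4)(5 7)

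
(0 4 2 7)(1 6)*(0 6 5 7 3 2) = (0 4)(1 5 7 6)(2 3)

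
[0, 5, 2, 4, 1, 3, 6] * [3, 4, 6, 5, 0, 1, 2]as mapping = [0→3, 1→1, 2→6, 3→0, 4→4, 5→5, 6→2]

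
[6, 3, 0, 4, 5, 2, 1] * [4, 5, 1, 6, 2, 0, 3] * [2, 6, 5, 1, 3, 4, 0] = [1, 0, 3, 5, 2, 6, 4]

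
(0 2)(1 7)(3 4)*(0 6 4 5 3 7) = (0 2 6 4 7 1)(3 5)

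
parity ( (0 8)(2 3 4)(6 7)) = even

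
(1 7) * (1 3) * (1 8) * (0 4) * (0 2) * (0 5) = (0 4 2 5) (1 7 3 8) 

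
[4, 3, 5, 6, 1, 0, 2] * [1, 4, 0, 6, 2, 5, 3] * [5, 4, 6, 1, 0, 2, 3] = [6, 3, 2, 1, 0, 4, 5]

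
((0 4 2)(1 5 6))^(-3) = ()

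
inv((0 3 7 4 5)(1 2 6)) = (0 5 4 7 3)(1 6 2)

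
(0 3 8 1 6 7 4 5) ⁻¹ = (0 5 4 7 6 1 8 3) 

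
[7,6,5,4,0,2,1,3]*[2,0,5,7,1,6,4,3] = [3,4,6,1,2,5,0,7]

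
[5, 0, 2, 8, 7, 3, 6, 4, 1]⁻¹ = [1, 8, 2, 5, 7, 0, 6, 4, 3]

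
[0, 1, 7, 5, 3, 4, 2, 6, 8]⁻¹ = [0, 1, 6, 4, 5, 3, 7, 2, 8]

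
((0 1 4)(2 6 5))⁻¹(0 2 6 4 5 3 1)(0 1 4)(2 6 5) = (0 2 3 4 1 6 5)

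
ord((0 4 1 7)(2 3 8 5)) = 4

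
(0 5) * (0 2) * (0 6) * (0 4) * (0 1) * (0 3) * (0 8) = (0 5 2 6 4 1 3 8)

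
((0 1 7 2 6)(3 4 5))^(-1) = (0 6 2 7 1)(3 5 4)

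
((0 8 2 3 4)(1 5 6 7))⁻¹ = (0 4 3 2 8)(1 7 6 5)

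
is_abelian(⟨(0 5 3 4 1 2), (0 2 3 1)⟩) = no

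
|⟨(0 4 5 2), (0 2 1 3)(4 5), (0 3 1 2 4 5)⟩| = 720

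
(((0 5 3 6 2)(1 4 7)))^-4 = (0 5 3 6 2)(1 7 4)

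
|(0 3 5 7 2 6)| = 6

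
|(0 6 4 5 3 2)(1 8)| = 6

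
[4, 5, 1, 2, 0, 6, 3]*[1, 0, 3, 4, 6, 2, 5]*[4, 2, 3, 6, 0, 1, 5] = [5, 3, 4, 6, 2, 1, 0]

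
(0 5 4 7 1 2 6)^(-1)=(0 6 2 1 7 4 5)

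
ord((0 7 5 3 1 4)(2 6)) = 6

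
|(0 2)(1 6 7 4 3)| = 10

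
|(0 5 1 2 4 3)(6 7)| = 6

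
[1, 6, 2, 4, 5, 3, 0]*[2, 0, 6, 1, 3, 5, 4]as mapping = [0→0, 1→4, 2→6, 3→3, 4→5, 5→1, 6→2]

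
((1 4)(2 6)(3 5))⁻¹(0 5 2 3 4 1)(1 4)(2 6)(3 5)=(0 3 6 5 1 4)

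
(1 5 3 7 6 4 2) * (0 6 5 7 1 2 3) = (0 6 4 3 1 7 5)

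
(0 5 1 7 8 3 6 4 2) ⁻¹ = (0 2 4 6 3 8 7 1 5) 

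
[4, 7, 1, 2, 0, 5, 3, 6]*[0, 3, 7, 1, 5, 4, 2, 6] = [5, 6, 3, 7, 0, 4, 1, 2]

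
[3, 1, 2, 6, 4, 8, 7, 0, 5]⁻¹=[7, 1, 2, 0, 4, 8, 3, 6, 5]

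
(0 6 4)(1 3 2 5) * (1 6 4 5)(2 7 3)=(0 4)(1 2)(3 7)(5 6)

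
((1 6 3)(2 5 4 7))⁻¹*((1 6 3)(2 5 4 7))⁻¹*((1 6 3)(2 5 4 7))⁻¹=(2 5 4 7)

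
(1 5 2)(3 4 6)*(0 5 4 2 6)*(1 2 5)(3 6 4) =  (0 1 3 5 4)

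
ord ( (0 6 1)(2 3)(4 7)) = 6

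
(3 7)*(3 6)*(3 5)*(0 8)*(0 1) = (0 8 1) (3 7 6 5) 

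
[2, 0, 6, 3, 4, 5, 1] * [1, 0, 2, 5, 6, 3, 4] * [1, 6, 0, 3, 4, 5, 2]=[0, 6, 4, 5, 2, 3, 1]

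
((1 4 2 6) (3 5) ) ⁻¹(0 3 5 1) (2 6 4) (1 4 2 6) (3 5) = (0 5 3 4) (1 2 6) 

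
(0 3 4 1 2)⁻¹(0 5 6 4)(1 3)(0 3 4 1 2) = (1 3 5 6)(2 4)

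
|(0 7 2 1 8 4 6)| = 7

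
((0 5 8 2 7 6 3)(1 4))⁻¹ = (0 3 6 7 2 8 5)(1 4)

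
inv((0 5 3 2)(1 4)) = (0 2 3 5)(1 4)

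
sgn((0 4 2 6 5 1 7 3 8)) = 1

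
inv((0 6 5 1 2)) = (0 2 1 5 6)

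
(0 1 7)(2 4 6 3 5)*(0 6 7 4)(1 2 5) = (0 2)(1 4 7 6 3)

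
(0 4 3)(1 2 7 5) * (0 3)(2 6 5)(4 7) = (0 7 2 4)(1 6 5)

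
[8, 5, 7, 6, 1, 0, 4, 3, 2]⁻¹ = [5, 4, 8, 7, 6, 1, 3, 2, 0]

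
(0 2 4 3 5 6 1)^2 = (0 4 5 1 2 3 6)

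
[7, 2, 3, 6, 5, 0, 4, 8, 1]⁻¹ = [5, 8, 1, 2, 6, 4, 3, 0, 7]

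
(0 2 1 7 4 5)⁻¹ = (0 5 4 7 1 2)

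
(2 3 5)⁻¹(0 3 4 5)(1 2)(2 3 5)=(0 5 4 2)(1 3)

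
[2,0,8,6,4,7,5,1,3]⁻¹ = [1,7,0,8,4,6,3,5,2]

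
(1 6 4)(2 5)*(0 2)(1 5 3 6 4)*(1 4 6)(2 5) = (0 5)(1 6 4 2 3)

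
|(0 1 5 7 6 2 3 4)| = 8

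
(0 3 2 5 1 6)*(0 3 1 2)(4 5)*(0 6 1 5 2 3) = (0 5 3 6)(2 4)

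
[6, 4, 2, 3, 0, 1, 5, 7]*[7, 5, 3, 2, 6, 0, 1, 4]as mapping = [0→1, 1→6, 2→3, 3→2, 4→7, 5→5, 6→0, 7→4]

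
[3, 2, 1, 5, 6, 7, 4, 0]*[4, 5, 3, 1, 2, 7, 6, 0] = [1, 3, 5, 7, 6, 0, 2, 4]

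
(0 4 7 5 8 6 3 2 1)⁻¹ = (0 1 2 3 6 8 5 7 4)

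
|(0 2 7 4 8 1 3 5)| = 8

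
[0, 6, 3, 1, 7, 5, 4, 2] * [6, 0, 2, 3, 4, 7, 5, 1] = [6, 5, 3, 0, 1, 7, 4, 2]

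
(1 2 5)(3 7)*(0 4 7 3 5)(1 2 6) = (0 4 7 5 2)(1 6)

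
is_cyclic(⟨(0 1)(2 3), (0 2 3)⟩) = no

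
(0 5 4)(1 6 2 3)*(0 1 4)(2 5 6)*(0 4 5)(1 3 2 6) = (0 1 6)(3 5 4)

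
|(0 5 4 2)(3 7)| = 4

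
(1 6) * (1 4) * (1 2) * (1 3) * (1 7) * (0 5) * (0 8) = (0 5 8)(1 6 4 2 3 7)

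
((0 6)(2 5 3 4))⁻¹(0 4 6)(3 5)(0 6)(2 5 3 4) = (0 6 2)(3 4)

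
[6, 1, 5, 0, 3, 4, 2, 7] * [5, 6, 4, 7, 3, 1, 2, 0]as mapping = [0→2, 1→6, 2→1, 3→5, 4→7, 5→3, 6→4, 7→0]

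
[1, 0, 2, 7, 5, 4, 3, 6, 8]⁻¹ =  [1, 0, 2, 6, 5, 4, 7, 3, 8]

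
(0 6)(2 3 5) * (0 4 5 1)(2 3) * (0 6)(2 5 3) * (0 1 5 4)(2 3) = (0 1 6)(2 4)(3 5)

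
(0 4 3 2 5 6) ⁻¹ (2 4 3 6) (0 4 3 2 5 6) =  (0 5 3 2) 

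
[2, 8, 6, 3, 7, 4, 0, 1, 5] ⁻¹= [6, 7, 0, 3, 5, 8, 2, 4, 1] 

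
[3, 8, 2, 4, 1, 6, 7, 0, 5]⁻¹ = [7, 4, 2, 0, 3, 8, 5, 6, 1]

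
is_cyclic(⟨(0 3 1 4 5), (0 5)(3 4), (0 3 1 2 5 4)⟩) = no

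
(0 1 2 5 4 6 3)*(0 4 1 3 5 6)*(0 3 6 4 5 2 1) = (0 6 2 4 3 5)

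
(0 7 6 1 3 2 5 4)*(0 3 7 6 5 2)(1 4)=(0 6 4 3)(1 7 5)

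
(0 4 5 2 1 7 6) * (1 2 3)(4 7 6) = (0 7 4 5 3 1 6)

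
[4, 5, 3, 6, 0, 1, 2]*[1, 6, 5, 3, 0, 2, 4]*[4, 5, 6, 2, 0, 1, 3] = [4, 6, 2, 0, 5, 3, 1]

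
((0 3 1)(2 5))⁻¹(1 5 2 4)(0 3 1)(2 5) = (0 2 5 4)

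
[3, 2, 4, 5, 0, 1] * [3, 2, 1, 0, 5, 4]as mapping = [0→0, 1→1, 2→5, 3→4, 4→3, 5→2]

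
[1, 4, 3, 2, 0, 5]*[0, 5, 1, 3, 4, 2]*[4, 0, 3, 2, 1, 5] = [5, 1, 2, 0, 4, 3]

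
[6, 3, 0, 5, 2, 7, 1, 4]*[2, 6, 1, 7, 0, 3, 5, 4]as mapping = [0→5, 1→7, 2→2, 3→3, 4→1, 5→4, 6→6, 7→0]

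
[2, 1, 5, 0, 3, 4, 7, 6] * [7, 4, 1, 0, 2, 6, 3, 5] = [1, 4, 6, 7, 0, 2, 5, 3]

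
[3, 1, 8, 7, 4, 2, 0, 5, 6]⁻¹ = [6, 1, 5, 0, 4, 7, 8, 3, 2]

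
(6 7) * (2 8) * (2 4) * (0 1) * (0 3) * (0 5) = (0 1 3 5) (2 8 4) (6 7) 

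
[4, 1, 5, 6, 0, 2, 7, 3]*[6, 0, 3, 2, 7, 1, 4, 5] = [7, 0, 1, 4, 6, 3, 5, 2]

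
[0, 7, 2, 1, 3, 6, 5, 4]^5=[0, 7, 2, 1, 3, 6, 5, 4]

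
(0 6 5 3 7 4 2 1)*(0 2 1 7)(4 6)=(0 4 1 2 7 6 5 3)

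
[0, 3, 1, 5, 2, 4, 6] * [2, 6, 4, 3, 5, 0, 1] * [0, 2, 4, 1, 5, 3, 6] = [4, 1, 6, 0, 5, 3, 2]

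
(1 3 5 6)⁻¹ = (1 6 5 3)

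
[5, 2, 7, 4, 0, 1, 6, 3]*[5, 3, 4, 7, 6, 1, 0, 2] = [1, 4, 2, 6, 5, 3, 0, 7]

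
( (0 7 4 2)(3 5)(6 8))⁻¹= (0 2 4 7)(3 5)(6 8)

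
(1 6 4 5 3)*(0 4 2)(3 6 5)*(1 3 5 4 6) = (0 6 2)(1 4 5)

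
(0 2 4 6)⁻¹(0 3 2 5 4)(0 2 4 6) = (2 3 4 5 6)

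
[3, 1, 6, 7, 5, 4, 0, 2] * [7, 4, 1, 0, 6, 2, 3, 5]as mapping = [0→0, 1→4, 2→3, 3→5, 4→2, 5→6, 6→7, 7→1]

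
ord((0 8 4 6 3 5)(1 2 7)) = 6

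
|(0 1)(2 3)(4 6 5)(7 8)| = 6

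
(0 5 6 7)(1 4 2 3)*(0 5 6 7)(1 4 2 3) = (0 6)(1 2)(3 4)(5 7)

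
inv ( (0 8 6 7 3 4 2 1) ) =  (0 1 2 4 3 7 6 8) 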